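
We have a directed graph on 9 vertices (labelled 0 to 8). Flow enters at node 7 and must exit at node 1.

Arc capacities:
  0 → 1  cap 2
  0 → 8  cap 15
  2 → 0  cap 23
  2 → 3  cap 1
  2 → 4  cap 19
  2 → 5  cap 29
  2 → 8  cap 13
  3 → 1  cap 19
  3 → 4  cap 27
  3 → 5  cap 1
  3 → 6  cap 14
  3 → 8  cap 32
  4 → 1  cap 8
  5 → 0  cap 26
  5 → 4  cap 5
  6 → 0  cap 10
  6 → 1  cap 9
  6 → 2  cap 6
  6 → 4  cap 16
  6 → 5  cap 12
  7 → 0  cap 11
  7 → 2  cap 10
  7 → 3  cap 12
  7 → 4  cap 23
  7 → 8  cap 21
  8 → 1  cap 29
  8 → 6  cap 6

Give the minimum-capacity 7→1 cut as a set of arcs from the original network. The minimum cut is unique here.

Min-cut arcs: {(0,1), (2,3), (4,1), (7,3), (8,1), (8,6)} (total capacity 58)

augment #1: 7→0→1 push 2
augment #2: 7→3→1 push 12
augment #3: 7→4→1 push 8
augment #4: 7→8→1 push 21
augment #5: 7→0→8→1 push 8
augment #6: 7→2→3→1 push 1
augment #7: 7→0→8→6→1 push 1
augment #8: 7→2→8→6→1 push 5
max flow = 58; residual-reachable set from 7 gives S-side
cut edges (S→T): {(0,1), (2,3), (4,1), (7,3), (8,1), (8,6)} total cap 58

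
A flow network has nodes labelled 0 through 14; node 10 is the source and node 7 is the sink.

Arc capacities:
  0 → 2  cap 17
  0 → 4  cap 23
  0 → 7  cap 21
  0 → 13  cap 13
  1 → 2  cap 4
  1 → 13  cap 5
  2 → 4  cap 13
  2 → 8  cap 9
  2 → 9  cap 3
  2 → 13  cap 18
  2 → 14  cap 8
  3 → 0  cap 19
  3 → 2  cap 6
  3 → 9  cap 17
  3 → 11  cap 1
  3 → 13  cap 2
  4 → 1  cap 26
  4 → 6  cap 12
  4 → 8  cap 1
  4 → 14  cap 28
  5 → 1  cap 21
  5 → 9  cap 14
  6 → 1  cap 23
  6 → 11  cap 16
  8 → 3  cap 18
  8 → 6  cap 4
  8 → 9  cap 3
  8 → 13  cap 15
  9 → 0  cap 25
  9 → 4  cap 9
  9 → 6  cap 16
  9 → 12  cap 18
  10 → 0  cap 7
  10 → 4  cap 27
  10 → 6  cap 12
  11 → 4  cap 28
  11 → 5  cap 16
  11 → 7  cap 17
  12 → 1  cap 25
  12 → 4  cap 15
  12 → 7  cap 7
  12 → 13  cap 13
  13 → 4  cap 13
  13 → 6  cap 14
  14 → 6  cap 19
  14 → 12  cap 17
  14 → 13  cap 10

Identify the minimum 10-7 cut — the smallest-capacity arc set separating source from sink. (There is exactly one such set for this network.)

Min-cut arcs: {(1,2), (4,8), (6,11), (10,0), (12,7)} (total capacity 35)

augment #1: 10→0→7 push 7
augment #2: 10→6→11→7 push 12
augment #3: 10→4→6→11→7 push 4
augment #4: 10→4→14→12→7 push 7
augment #5: 10→4→8→3→0→7 push 1
augment #6: 10→4→1→2→9→0→7 push 3
augment #7: 10→4→1→2→8→3→0→7 push 1
max flow = 35; residual-reachable set from 10 gives S-side
cut edges (S→T): {(1,2), (4,8), (6,11), (10,0), (12,7)} total cap 35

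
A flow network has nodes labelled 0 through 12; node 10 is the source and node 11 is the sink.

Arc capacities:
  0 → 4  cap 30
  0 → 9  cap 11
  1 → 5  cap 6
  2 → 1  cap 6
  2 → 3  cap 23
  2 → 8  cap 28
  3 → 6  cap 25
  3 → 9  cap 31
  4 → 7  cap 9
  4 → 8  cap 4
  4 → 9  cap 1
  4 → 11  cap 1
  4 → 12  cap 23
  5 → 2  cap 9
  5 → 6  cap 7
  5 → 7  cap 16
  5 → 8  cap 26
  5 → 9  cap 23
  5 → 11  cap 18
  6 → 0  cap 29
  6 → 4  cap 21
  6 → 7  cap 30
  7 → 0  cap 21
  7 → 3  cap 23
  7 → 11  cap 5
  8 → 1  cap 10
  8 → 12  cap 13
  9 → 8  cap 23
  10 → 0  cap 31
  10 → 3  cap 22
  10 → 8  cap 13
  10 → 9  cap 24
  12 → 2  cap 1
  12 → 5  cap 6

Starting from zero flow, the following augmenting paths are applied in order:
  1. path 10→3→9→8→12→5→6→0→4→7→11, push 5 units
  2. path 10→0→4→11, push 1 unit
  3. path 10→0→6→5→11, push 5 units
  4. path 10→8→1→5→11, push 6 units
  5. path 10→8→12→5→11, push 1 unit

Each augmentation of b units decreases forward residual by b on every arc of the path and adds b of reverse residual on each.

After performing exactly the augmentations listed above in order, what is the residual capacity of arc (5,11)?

after path 1 (10→3→9→8→12→5→6→0→4→7→11, push 5): res(5,11)=18
after path 2 (10→0→4→11, push 1): res(5,11)=18
after path 3 (10→0→6→5→11, push 5): res(5,11)=13
after path 4 (10→8→1→5→11, push 6): res(5,11)=7
after path 5 (10→8→12→5→11, push 1): res(5,11)=6

Residual capacity of (5,11): 6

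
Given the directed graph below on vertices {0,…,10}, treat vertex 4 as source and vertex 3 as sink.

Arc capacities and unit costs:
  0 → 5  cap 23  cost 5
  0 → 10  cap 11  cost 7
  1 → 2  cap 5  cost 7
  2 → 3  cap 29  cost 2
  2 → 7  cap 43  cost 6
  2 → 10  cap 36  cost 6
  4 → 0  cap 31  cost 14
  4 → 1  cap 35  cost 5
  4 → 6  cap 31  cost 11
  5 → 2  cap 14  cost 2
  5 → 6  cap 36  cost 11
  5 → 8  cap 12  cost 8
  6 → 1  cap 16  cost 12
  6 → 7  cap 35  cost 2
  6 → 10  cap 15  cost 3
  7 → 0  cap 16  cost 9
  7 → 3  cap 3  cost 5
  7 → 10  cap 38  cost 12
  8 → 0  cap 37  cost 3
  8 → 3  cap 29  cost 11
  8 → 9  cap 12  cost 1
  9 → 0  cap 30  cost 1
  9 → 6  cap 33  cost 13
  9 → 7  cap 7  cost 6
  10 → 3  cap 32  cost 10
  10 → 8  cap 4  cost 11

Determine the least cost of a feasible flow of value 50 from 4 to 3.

Minimum cost for 50 units: 1217

shortest-cost path #1: 4→1→2→3 push 5 @ unit cost 14 (adds 70)
shortest-cost path #2: 4→6→7→3 push 3 @ unit cost 18 (adds 54)
shortest-cost path #3: 4→0→5→2→3 push 14 @ unit cost 23 (adds 322)
shortest-cost path #4: 4→6→10→3 push 15 @ unit cost 24 (adds 360)
shortest-cost path #5: 4→0→10→3 push 11 @ unit cost 31 (adds 341)
shortest-cost path #6: 4→6→7→10→3 push 2 @ unit cost 35 (adds 70)
total cost = 1217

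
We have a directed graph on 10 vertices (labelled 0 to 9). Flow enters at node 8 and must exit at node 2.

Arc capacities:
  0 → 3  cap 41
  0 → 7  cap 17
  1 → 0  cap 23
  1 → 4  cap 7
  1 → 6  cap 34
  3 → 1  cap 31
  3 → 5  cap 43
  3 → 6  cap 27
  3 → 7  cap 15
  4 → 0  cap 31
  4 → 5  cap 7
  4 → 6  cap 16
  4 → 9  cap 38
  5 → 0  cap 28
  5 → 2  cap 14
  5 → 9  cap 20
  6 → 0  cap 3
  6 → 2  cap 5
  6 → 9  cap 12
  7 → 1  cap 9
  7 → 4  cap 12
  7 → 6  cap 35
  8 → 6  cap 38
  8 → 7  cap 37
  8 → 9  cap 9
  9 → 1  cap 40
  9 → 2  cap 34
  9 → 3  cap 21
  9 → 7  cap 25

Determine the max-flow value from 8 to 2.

Maximum flow value: 50

augment #1: 8→6→2 bottleneck 5, total now 5
augment #2: 8→9→2 bottleneck 9, total now 14
augment #3: 8→6→9→2 bottleneck 12, total now 26
augment #4: 8→7→4→5→2 bottleneck 7, total now 33
augment #5: 8→7→4→9→2 bottleneck 5, total now 38
augment #6: 8→6→0→3→5→2 bottleneck 3, total now 41
augment #7: 8→7→1→4→9→2 bottleneck 7, total now 48
augment #8: 8→7→1→0→3→5→2 bottleneck 2, total now 50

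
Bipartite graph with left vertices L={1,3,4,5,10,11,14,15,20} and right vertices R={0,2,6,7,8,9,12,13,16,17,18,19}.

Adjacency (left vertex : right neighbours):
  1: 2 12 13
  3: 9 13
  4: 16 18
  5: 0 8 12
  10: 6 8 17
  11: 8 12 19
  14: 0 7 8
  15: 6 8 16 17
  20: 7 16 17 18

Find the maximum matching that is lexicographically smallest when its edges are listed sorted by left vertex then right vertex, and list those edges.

|M| = 9 (so the lex-smallest maximum matching has 9 edges)
process left vertices in ascending order; for each, take the smallest-labelled available neighbour that still permits 9 edges overall, or leave it unmatched if none does
lex-smallest matching: {1-2, 3-9, 4-16, 5-0, 10-6, 11-8, 14-7, 15-17, 20-18}

Lex-smallest maximum matching: {(1,2), (3,9), (4,16), (5,0), (10,6), (11,8), (14,7), (15,17), (20,18)}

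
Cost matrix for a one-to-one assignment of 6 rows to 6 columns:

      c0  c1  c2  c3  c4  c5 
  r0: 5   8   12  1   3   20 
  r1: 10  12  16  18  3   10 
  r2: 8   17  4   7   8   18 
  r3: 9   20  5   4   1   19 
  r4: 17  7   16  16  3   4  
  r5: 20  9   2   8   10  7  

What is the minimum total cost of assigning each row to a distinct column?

Minimum assignment cost: 28

optimal assignment: row0→col3 (cost 1), row1→col1 (cost 12), row2→col0 (cost 8), row3→col4 (cost 1), row4→col5 (cost 4), row5→col2 (cost 2)
total = 1 + 12 + 8 + 1 + 4 + 2 = 28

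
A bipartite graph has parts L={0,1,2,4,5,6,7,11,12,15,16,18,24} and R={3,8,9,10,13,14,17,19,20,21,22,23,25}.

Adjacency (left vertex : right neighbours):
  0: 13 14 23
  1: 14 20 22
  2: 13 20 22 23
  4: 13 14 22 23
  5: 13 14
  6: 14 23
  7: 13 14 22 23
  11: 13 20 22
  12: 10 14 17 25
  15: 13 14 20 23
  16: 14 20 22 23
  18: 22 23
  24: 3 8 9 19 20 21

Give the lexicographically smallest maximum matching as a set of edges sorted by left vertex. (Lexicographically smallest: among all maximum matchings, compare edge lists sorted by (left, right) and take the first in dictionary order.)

|M| = 7 (so the lex-smallest maximum matching has 7 edges)
process left vertices in ascending order; for each, take the smallest-labelled available neighbour that still permits 7 edges overall, or leave it unmatched if none does
lex-smallest matching: {0-13, 1-14, 2-20, 4-22, 6-23, 12-10, 24-3}

Lex-smallest maximum matching: {(0,13), (1,14), (2,20), (4,22), (6,23), (12,10), (24,3)}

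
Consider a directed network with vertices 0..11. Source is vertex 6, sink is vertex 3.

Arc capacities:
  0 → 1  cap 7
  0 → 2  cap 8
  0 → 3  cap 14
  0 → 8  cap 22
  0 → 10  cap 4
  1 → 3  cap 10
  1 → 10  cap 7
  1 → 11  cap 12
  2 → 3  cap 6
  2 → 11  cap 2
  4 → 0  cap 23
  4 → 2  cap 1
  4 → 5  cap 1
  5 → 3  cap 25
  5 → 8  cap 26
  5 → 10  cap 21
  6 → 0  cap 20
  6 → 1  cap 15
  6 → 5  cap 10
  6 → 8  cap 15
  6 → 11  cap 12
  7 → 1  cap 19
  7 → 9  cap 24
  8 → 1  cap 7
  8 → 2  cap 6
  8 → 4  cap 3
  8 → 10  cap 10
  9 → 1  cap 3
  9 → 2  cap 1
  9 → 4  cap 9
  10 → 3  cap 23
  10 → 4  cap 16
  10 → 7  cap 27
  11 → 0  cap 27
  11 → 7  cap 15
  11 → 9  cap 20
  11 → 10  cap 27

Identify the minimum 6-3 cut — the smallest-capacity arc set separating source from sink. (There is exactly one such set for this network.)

Min-cut arcs: {(0,3), (1,3), (2,3), (4,5), (6,5), (10,3)} (total capacity 64)

augment #1: 6→0→3 push 14
augment #2: 6→1→3 push 10
augment #3: 6→5→3 push 10
augment #4: 6→0→2→3 push 6
augment #5: 6→1→10→3 push 5
augment #6: 6→8→10→3 push 10
augment #7: 6→11→10→3 push 8
augment #8: 6→8→4→5→3 push 1
max flow = 64; residual-reachable set from 6 gives S-side
cut edges (S→T): {(0,3), (1,3), (2,3), (4,5), (6,5), (10,3)} total cap 64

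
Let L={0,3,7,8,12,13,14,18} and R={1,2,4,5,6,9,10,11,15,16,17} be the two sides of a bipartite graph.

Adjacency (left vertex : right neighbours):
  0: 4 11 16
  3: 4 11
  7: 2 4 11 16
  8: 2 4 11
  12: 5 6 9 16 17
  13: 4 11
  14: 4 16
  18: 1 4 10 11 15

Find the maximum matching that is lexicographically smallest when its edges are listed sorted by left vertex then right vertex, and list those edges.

Lex-smallest maximum matching: {(0,4), (3,11), (7,2), (12,5), (14,16), (18,1)}

|M| = 6 (so the lex-smallest maximum matching has 6 edges)
process left vertices in ascending order; for each, take the smallest-labelled available neighbour that still permits 6 edges overall, or leave it unmatched if none does
lex-smallest matching: {0-4, 3-11, 7-2, 12-5, 14-16, 18-1}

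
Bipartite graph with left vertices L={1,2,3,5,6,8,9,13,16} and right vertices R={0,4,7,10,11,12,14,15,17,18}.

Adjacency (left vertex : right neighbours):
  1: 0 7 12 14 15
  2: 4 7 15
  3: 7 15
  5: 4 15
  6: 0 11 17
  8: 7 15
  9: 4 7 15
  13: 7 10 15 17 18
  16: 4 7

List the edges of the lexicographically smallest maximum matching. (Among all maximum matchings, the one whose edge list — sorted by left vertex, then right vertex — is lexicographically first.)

Lex-smallest maximum matching: {(1,0), (2,4), (3,7), (5,15), (6,11), (13,10)}

|M| = 6 (so the lex-smallest maximum matching has 6 edges)
process left vertices in ascending order; for each, take the smallest-labelled available neighbour that still permits 6 edges overall, or leave it unmatched if none does
lex-smallest matching: {1-0, 2-4, 3-7, 5-15, 6-11, 13-10}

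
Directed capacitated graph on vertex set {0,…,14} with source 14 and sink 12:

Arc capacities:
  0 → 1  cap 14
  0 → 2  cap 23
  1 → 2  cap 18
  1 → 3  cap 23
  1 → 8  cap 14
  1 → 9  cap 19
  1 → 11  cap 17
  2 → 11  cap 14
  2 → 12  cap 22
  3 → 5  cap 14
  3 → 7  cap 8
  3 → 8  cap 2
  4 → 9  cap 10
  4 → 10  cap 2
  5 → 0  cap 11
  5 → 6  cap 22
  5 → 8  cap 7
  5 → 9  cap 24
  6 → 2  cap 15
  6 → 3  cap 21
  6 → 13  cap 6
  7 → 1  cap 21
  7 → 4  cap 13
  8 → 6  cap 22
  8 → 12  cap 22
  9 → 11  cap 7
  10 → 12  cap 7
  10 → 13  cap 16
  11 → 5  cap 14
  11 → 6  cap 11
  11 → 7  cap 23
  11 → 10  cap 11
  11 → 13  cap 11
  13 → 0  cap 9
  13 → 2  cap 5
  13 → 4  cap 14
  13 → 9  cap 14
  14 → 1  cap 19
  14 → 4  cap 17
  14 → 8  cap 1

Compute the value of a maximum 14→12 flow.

augment #1: 14→8→12 bottleneck 1, total now 1
augment #2: 14→1→2→12 bottleneck 18, total now 19
augment #3: 14→1→8→12 bottleneck 1, total now 20
augment #4: 14→4→10→12 bottleneck 2, total now 22
augment #5: 14→4→9→11→10→12 bottleneck 5, total now 27
augment #6: 14→4→9→11→5→8→12 bottleneck 2, total now 29

Maximum flow value: 29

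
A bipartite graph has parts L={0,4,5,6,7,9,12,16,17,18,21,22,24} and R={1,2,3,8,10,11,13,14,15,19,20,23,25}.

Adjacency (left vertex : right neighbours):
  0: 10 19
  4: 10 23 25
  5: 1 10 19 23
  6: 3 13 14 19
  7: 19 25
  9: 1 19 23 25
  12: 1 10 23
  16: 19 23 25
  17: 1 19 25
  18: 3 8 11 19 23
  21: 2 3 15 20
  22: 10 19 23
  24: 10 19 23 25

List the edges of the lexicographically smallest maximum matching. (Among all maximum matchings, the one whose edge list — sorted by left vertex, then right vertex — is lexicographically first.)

Lex-smallest maximum matching: {(0,10), (4,23), (5,1), (6,3), (7,19), (9,25), (18,8), (21,2)}

|M| = 8 (so the lex-smallest maximum matching has 8 edges)
process left vertices in ascending order; for each, take the smallest-labelled available neighbour that still permits 8 edges overall, or leave it unmatched if none does
lex-smallest matching: {0-10, 4-23, 5-1, 6-3, 7-19, 9-25, 18-8, 21-2}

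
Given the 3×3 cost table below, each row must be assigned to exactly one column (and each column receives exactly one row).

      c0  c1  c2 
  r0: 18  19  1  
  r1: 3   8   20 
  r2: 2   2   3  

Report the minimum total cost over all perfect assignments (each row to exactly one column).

Minimum assignment cost: 6

optimal assignment: row0→col2 (cost 1), row1→col0 (cost 3), row2→col1 (cost 2)
total = 1 + 3 + 2 = 6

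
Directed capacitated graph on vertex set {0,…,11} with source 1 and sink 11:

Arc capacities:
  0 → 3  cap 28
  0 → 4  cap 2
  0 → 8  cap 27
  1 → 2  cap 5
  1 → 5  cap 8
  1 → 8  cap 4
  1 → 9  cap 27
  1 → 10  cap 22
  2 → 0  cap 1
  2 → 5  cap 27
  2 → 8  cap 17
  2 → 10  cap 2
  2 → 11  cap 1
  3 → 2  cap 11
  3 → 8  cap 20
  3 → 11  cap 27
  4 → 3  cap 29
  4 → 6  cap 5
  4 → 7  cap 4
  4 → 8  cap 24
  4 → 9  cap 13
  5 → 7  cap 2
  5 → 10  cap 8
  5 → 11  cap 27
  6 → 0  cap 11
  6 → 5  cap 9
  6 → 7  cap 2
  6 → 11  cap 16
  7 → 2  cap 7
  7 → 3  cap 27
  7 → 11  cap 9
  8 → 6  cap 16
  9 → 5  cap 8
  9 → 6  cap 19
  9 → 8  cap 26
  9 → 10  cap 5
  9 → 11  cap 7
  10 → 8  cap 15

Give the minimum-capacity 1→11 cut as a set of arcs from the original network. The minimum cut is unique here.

Min-cut arcs: {(1,2), (1,5), (1,9), (8,6)} (total capacity 56)

augment #1: 1→2→11 push 1
augment #2: 1→5→11 push 8
augment #3: 1→9→11 push 7
augment #4: 1→2→5→11 push 4
augment #5: 1→8→6→11 push 4
augment #6: 1→9→5→11 push 8
augment #7: 1→9→6→11 push 12
augment #8: 1→10→8→6→5→11 push 7
augment #9: 1→10→8→6→7→11 push 2
augment #10: 1→10→8→6→0→3→11 push 3
max flow = 56; residual-reachable set from 1 gives S-side
cut edges (S→T): {(1,2), (1,5), (1,9), (8,6)} total cap 56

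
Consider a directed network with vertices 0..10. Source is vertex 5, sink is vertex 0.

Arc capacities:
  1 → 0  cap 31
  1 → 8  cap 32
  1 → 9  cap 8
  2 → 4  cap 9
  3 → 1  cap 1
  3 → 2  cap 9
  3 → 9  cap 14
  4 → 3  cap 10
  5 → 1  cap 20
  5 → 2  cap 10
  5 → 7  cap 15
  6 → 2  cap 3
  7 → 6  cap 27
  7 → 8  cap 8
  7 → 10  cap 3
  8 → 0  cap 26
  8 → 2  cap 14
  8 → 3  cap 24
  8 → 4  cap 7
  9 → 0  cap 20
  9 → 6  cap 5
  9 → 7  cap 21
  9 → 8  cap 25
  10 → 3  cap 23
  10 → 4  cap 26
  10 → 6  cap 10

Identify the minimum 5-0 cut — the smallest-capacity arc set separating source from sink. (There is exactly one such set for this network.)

Min-cut arcs: {(2,4), (5,1), (7,8), (7,10)} (total capacity 40)

augment #1: 5→1→0 push 20
augment #2: 5→7→8→0 push 8
augment #3: 5→2→4→3→1→0 push 1
augment #4: 5→2→4→3→9→0 push 8
augment #5: 5→7→10→3→9→0 push 3
max flow = 40; residual-reachable set from 5 gives S-side
cut edges (S→T): {(2,4), (5,1), (7,8), (7,10)} total cap 40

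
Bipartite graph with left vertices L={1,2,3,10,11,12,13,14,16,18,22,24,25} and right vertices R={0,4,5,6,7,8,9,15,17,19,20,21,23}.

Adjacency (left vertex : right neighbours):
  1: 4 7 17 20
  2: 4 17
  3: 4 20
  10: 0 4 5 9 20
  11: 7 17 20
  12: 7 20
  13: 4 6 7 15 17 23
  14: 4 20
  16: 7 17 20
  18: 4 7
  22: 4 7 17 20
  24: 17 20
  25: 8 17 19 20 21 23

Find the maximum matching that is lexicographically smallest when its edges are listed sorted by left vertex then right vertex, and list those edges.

|M| = 7 (so the lex-smallest maximum matching has 7 edges)
process left vertices in ascending order; for each, take the smallest-labelled available neighbour that still permits 7 edges overall, or leave it unmatched if none does
lex-smallest matching: {1-4, 2-17, 3-20, 10-0, 11-7, 13-6, 25-8}

Lex-smallest maximum matching: {(1,4), (2,17), (3,20), (10,0), (11,7), (13,6), (25,8)}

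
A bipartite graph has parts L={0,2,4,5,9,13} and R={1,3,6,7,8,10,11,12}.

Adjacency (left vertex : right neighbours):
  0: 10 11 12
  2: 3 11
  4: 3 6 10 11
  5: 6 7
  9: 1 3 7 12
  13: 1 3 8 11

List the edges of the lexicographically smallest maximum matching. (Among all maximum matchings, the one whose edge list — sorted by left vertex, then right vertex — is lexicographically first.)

|M| = 6 (so the lex-smallest maximum matching has 6 edges)
process left vertices in ascending order; for each, take the smallest-labelled available neighbour that still permits 6 edges overall, or leave it unmatched if none does
lex-smallest matching: {0-10, 2-3, 4-6, 5-7, 9-1, 13-8}

Lex-smallest maximum matching: {(0,10), (2,3), (4,6), (5,7), (9,1), (13,8)}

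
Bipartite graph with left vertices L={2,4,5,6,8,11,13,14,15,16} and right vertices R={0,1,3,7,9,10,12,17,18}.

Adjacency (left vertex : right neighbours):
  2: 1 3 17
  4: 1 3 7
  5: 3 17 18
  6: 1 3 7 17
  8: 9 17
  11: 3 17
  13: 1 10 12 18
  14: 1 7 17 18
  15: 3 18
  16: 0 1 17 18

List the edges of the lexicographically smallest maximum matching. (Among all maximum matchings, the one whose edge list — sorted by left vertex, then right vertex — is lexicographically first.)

|M| = 8 (so the lex-smallest maximum matching has 8 edges)
process left vertices in ascending order; for each, take the smallest-labelled available neighbour that still permits 8 edges overall, or leave it unmatched if none does
lex-smallest matching: {2-1, 4-3, 5-17, 6-7, 8-9, 13-10, 14-18, 16-0}

Lex-smallest maximum matching: {(2,1), (4,3), (5,17), (6,7), (8,9), (13,10), (14,18), (16,0)}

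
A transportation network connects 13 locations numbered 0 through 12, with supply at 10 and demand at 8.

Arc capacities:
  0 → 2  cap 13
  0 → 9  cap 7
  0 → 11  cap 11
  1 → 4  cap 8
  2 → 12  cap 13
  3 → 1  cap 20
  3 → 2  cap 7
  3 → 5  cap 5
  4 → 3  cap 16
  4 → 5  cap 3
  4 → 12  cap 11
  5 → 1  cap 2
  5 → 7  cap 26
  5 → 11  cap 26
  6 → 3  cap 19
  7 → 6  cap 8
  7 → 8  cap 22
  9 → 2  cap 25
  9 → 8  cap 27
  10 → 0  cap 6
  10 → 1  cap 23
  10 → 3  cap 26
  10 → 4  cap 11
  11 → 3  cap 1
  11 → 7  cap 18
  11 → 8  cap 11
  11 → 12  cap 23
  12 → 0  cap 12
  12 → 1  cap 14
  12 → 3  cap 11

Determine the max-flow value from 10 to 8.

augment #1: 10→0→9→8 bottleneck 6, total now 6
augment #2: 10→3→5→7→8 bottleneck 5, total now 11
augment #3: 10→4→5→7→8 bottleneck 3, total now 14
augment #4: 10→4→12→0→9→8 bottleneck 1, total now 15
augment #5: 10→4→12→0→11→8 bottleneck 7, total now 22
augment #6: 10→1→4→12→0→11→8 bottleneck 3, total now 25
augment #7: 10→3→2→12→0→11→8 bottleneck 1, total now 26

Maximum flow value: 26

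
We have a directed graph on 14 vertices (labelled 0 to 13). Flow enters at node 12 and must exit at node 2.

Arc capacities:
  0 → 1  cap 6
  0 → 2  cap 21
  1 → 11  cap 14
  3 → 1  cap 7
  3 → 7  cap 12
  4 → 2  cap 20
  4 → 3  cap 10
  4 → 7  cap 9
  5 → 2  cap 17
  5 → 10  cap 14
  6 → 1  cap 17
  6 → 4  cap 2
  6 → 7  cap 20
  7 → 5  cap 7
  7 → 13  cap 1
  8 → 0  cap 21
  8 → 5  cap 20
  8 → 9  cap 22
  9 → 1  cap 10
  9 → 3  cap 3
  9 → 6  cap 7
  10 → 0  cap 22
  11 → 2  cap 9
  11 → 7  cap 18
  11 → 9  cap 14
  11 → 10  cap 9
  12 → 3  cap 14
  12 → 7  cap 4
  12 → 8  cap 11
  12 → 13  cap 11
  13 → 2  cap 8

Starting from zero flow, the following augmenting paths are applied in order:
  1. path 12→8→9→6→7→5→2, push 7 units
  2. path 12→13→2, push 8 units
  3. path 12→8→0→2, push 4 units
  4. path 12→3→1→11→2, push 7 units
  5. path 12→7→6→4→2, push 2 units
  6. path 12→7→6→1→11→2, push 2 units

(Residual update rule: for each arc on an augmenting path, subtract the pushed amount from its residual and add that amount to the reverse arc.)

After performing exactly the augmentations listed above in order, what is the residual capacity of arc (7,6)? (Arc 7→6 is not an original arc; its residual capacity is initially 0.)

Residual capacity of (7,6): 3

after path 1 (12→8→9→6→7→5→2, push 7): res(7,6)=7
after path 2 (12→13→2, push 8): res(7,6)=7
after path 3 (12→8→0→2, push 4): res(7,6)=7
after path 4 (12→3→1→11→2, push 7): res(7,6)=7
after path 5 (12→7→6→4→2, push 2): res(7,6)=5
after path 6 (12→7→6→1→11→2, push 2): res(7,6)=3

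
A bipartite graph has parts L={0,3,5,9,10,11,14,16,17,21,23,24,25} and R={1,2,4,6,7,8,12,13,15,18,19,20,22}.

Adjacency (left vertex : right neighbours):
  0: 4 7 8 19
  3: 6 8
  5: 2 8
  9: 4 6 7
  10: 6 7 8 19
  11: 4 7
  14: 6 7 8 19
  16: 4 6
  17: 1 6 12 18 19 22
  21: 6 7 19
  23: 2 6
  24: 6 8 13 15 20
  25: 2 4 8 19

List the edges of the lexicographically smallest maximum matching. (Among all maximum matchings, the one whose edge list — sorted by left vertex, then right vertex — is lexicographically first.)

|M| = 8 (so the lex-smallest maximum matching has 8 edges)
process left vertices in ascending order; for each, take the smallest-labelled available neighbour that still permits 8 edges overall, or leave it unmatched if none does
lex-smallest matching: {0-4, 3-6, 5-2, 9-7, 10-8, 14-19, 17-1, 24-13}

Lex-smallest maximum matching: {(0,4), (3,6), (5,2), (9,7), (10,8), (14,19), (17,1), (24,13)}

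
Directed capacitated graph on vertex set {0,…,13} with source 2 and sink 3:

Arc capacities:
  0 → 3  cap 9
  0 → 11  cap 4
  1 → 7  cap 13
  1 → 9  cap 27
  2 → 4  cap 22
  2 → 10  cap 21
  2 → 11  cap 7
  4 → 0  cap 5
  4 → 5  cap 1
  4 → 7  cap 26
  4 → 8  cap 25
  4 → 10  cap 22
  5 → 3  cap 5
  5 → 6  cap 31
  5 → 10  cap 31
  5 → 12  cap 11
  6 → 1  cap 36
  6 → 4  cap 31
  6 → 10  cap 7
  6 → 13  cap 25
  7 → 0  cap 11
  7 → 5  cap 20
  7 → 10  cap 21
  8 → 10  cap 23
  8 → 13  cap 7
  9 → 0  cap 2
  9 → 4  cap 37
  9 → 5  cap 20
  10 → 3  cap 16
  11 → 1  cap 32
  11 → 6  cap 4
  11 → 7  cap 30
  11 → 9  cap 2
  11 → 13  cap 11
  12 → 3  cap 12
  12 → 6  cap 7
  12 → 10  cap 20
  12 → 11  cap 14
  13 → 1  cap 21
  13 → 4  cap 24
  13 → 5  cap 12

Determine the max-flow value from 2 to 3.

Maximum flow value: 41

augment #1: 2→10→3 bottleneck 16, total now 16
augment #2: 2→4→0→3 bottleneck 5, total now 21
augment #3: 2→4→5→3 bottleneck 1, total now 22
augment #4: 2→4→7→0→3 bottleneck 4, total now 26
augment #5: 2→4→7→5→3 bottleneck 4, total now 30
augment #6: 2→4→7→5→12→3 bottleneck 8, total now 38
augment #7: 2→11→7→5→12→3 bottleneck 3, total now 41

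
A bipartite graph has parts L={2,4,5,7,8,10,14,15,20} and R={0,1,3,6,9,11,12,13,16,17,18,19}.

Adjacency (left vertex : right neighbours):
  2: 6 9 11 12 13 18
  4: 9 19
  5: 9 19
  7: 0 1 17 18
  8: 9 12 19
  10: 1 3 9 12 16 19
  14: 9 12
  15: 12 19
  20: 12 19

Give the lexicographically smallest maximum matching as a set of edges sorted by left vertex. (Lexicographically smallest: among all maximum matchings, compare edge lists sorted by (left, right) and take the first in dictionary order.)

Lex-smallest maximum matching: {(2,6), (4,9), (5,19), (7,0), (8,12), (10,1)}

|M| = 6 (so the lex-smallest maximum matching has 6 edges)
process left vertices in ascending order; for each, take the smallest-labelled available neighbour that still permits 6 edges overall, or leave it unmatched if none does
lex-smallest matching: {2-6, 4-9, 5-19, 7-0, 8-12, 10-1}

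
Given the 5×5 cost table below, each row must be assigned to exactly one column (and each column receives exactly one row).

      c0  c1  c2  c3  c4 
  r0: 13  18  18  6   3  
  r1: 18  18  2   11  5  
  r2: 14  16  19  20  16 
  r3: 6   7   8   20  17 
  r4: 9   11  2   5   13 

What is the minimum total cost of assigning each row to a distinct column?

Minimum assignment cost: 31

optimal assignment: row0→col4 (cost 3), row1→col2 (cost 2), row2→col0 (cost 14), row3→col1 (cost 7), row4→col3 (cost 5)
total = 3 + 2 + 14 + 7 + 5 = 31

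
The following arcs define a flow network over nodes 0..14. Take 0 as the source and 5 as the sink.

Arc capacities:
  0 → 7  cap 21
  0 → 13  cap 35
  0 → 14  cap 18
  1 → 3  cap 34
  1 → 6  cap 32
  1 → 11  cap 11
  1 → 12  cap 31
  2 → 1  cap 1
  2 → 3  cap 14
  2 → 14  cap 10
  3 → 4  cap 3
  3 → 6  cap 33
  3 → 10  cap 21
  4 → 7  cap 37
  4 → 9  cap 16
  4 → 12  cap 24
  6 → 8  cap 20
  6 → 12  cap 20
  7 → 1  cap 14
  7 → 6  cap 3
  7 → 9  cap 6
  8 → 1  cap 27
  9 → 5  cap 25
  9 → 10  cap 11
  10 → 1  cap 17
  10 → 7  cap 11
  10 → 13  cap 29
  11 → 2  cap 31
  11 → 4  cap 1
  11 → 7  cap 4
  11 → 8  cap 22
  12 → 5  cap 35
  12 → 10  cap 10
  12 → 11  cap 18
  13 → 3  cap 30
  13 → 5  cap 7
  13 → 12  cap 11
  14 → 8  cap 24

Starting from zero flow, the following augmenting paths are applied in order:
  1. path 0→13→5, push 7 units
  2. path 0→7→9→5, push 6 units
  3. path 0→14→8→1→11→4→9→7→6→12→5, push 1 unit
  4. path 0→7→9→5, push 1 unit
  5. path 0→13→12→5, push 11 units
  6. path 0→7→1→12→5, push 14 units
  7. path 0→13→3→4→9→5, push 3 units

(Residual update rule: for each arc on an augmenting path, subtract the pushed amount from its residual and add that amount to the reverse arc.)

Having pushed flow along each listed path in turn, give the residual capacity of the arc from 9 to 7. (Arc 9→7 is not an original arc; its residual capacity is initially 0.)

after path 1 (0→13→5, push 7): res(9,7)=0
after path 2 (0→7→9→5, push 6): res(9,7)=6
after path 3 (0→14→8→1→11→4→9→7→6→12→5, push 1): res(9,7)=5
after path 4 (0→7→9→5, push 1): res(9,7)=6
after path 5 (0→13→12→5, push 11): res(9,7)=6
after path 6 (0→7→1→12→5, push 14): res(9,7)=6
after path 7 (0→13→3→4→9→5, push 3): res(9,7)=6

Residual capacity of (9,7): 6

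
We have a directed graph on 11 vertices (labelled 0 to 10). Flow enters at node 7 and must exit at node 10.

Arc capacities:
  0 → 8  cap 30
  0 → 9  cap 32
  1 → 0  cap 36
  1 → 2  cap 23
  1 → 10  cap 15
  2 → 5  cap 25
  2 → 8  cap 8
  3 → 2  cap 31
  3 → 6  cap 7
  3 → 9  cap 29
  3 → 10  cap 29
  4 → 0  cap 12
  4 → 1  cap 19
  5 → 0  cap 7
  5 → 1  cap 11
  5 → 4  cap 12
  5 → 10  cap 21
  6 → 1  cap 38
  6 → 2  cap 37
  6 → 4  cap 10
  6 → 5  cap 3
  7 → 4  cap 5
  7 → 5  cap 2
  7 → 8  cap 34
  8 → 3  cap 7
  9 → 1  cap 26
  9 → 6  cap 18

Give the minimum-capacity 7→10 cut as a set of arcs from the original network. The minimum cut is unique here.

Min-cut arcs: {(7,4), (7,5), (8,3)} (total capacity 14)

augment #1: 7→5→10 push 2
augment #2: 7→4→1→10 push 5
augment #3: 7→8→3→10 push 7
max flow = 14; residual-reachable set from 7 gives S-side
cut edges (S→T): {(7,4), (7,5), (8,3)} total cap 14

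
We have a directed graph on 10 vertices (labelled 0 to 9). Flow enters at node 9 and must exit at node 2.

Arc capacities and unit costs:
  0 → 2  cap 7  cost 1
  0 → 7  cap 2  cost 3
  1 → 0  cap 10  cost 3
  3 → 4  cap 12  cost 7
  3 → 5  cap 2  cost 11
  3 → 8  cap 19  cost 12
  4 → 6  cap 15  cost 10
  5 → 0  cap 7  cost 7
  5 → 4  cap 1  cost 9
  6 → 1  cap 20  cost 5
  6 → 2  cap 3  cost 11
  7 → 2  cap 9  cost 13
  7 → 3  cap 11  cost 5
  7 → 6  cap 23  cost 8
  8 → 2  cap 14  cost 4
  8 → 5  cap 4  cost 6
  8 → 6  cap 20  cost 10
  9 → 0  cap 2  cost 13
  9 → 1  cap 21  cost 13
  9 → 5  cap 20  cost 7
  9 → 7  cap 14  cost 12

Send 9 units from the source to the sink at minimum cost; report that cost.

Minimum cost for 9 units: 153

shortest-cost path #1: 9→0→2 push 2 @ unit cost 14 (adds 28)
shortest-cost path #2: 9→5→0→2 push 5 @ unit cost 15 (adds 75)
shortest-cost path #3: 9→7→2 push 2 @ unit cost 25 (adds 50)
total cost = 153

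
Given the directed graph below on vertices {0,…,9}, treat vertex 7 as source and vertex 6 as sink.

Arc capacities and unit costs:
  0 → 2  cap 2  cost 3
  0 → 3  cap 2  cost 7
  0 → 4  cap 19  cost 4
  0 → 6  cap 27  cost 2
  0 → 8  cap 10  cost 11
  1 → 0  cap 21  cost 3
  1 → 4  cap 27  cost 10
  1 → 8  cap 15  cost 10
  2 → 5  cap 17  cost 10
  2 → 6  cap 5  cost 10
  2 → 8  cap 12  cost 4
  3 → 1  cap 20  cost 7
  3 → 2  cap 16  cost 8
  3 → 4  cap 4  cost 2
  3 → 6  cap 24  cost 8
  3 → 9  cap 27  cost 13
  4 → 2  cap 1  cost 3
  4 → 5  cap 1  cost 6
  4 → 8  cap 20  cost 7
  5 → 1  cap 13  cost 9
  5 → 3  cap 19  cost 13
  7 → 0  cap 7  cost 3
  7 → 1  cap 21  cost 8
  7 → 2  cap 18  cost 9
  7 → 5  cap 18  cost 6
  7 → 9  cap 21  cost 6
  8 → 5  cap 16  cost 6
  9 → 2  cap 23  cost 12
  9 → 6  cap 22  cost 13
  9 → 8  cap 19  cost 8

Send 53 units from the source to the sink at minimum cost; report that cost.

Minimum cost for 53 units: 789

shortest-cost path #1: 7→0→6 push 7 @ unit cost 5 (adds 35)
shortest-cost path #2: 7→1→0→6 push 20 @ unit cost 13 (adds 260)
shortest-cost path #3: 7→9→6 push 21 @ unit cost 19 (adds 399)
shortest-cost path #4: 7→2→6 push 5 @ unit cost 19 (adds 95)
total cost = 789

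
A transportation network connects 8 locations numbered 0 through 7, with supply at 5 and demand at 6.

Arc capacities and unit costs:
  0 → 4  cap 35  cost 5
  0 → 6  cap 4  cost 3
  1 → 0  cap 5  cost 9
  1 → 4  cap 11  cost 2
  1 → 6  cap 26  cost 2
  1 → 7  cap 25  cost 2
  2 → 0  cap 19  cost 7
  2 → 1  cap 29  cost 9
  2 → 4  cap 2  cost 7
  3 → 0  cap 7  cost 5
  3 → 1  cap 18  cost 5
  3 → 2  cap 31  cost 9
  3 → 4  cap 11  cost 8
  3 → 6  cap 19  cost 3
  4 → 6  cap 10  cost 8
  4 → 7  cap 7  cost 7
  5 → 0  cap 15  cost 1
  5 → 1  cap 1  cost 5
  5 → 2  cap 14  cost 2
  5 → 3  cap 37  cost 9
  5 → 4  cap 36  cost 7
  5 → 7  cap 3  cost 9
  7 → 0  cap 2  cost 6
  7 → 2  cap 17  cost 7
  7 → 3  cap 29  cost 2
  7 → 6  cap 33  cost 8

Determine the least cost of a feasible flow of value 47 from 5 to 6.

Minimum cost for 47 units: 559

shortest-cost path #1: 5→0→6 push 4 @ unit cost 4 (adds 16)
shortest-cost path #2: 5→1→6 push 1 @ unit cost 7 (adds 7)
shortest-cost path #3: 5→3→6 push 19 @ unit cost 12 (adds 228)
shortest-cost path #4: 5→2→1→6 push 14 @ unit cost 13 (adds 182)
shortest-cost path #5: 5→0→4→6 push 9 @ unit cost 14 (adds 126)
total cost = 559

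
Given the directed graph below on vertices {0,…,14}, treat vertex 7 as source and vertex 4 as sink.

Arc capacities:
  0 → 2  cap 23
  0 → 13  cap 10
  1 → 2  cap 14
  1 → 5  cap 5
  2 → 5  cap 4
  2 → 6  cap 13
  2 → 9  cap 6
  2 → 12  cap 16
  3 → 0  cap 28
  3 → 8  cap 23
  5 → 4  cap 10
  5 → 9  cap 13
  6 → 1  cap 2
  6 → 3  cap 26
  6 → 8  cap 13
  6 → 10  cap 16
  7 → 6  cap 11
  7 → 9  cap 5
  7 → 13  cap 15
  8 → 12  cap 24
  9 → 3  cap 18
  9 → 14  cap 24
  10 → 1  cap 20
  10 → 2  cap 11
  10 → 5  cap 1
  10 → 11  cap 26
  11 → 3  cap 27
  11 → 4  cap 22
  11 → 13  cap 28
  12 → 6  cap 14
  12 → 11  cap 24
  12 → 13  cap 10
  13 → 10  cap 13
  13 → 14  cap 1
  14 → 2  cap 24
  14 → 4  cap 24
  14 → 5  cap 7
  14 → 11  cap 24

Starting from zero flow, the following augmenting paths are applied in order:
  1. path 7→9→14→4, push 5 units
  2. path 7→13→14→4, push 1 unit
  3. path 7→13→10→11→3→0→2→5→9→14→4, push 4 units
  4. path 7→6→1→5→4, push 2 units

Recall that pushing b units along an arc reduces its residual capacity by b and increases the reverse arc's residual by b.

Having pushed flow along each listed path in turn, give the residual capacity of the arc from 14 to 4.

Residual capacity of (14,4): 14

after path 1 (7→9→14→4, push 5): res(14,4)=19
after path 2 (7→13→14→4, push 1): res(14,4)=18
after path 3 (7→13→10→11→3→0→2→5→9→14→4, push 4): res(14,4)=14
after path 4 (7→6→1→5→4, push 2): res(14,4)=14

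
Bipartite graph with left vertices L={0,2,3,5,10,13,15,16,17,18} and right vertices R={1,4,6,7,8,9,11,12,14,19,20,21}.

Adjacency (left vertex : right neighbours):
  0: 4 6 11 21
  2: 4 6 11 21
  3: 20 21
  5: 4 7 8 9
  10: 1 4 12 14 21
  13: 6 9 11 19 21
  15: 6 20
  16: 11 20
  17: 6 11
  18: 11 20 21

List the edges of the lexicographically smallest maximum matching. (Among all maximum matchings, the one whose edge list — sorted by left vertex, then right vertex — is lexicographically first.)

|M| = 8 (so the lex-smallest maximum matching has 8 edges)
process left vertices in ascending order; for each, take the smallest-labelled available neighbour that still permits 8 edges overall, or leave it unmatched if none does
lex-smallest matching: {0-4, 2-6, 3-20, 5-7, 10-1, 13-9, 16-11, 18-21}

Lex-smallest maximum matching: {(0,4), (2,6), (3,20), (5,7), (10,1), (13,9), (16,11), (18,21)}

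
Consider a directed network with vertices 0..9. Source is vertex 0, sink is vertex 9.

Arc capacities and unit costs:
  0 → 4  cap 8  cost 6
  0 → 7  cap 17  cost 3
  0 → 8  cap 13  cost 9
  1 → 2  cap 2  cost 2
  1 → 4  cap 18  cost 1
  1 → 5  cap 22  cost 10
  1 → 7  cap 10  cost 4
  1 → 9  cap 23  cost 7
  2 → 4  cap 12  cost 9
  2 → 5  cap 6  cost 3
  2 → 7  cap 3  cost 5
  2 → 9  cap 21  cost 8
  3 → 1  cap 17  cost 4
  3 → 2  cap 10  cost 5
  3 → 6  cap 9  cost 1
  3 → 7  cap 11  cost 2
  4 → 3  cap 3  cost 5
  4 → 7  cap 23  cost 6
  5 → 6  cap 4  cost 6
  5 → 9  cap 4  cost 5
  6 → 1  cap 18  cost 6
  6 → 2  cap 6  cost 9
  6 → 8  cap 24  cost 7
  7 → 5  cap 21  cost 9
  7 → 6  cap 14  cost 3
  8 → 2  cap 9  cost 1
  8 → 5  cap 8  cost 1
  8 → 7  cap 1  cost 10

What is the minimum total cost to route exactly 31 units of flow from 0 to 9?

Minimum cost for 31 units: 585

shortest-cost path #1: 0→8→5→9 push 4 @ unit cost 15 (adds 60)
shortest-cost path #2: 0→8→2→9 push 9 @ unit cost 18 (adds 162)
shortest-cost path #3: 0→7→6→1→9 push 14 @ unit cost 19 (adds 266)
shortest-cost path #4: 0→4→3→1→9 push 3 @ unit cost 22 (adds 66)
shortest-cost path #5: 0→7→5→6→1→9 push 1 @ unit cost 31 (adds 31)
total cost = 585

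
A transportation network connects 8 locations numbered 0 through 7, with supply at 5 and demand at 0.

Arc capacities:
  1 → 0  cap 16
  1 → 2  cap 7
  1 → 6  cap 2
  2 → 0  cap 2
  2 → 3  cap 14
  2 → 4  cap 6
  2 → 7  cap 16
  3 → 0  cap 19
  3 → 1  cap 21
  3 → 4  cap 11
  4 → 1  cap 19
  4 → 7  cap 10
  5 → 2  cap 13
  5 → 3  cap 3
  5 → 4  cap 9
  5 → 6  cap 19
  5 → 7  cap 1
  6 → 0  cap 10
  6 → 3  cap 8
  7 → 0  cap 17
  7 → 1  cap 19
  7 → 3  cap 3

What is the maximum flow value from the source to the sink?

Maximum flow value: 44

augment #1: 5→2→0 bottleneck 2, total now 2
augment #2: 5→3→0 bottleneck 3, total now 5
augment #3: 5→6→0 bottleneck 10, total now 15
augment #4: 5→7→0 bottleneck 1, total now 16
augment #5: 5→2→3→0 bottleneck 11, total now 27
augment #6: 5→4→1→0 bottleneck 9, total now 36
augment #7: 5→6→3→0 bottleneck 5, total now 41
augment #8: 5→6→3→1→0 bottleneck 3, total now 44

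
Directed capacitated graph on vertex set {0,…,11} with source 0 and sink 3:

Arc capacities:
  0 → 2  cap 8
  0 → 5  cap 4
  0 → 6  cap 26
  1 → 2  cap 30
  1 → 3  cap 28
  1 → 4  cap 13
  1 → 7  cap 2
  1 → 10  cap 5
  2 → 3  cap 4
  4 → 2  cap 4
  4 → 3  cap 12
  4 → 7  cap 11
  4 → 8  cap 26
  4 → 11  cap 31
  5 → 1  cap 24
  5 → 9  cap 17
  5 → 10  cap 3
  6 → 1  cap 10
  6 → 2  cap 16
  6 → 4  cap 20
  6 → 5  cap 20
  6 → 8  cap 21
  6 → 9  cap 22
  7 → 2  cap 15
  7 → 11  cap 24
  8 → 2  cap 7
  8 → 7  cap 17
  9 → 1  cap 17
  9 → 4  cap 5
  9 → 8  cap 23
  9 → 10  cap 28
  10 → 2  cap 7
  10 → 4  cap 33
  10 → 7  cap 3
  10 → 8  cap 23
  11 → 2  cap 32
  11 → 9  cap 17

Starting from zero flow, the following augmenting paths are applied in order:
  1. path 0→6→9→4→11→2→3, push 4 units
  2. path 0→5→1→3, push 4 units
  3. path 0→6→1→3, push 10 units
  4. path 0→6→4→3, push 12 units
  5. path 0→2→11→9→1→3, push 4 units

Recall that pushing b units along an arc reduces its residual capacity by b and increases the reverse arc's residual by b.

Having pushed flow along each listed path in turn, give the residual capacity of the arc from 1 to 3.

Residual capacity of (1,3): 10

after path 1 (0→6→9→4→11→2→3, push 4): res(1,3)=28
after path 2 (0→5→1→3, push 4): res(1,3)=24
after path 3 (0→6→1→3, push 10): res(1,3)=14
after path 4 (0→6→4→3, push 12): res(1,3)=14
after path 5 (0→2→11→9→1→3, push 4): res(1,3)=10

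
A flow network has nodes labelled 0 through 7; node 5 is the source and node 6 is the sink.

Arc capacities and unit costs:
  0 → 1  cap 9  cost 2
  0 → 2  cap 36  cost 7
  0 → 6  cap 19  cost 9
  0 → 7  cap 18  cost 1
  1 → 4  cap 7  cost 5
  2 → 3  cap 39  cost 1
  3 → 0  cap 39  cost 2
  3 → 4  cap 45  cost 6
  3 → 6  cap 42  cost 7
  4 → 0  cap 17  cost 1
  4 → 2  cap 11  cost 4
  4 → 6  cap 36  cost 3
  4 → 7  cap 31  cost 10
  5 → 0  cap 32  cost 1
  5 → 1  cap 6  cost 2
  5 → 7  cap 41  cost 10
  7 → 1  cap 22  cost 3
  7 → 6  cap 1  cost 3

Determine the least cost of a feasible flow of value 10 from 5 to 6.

shortest-cost path #1: 5→0→7→6 push 1 @ unit cost 5 (adds 5)
shortest-cost path #2: 5→0→6 push 9 @ unit cost 10 (adds 90)
total cost = 95

Minimum cost for 10 units: 95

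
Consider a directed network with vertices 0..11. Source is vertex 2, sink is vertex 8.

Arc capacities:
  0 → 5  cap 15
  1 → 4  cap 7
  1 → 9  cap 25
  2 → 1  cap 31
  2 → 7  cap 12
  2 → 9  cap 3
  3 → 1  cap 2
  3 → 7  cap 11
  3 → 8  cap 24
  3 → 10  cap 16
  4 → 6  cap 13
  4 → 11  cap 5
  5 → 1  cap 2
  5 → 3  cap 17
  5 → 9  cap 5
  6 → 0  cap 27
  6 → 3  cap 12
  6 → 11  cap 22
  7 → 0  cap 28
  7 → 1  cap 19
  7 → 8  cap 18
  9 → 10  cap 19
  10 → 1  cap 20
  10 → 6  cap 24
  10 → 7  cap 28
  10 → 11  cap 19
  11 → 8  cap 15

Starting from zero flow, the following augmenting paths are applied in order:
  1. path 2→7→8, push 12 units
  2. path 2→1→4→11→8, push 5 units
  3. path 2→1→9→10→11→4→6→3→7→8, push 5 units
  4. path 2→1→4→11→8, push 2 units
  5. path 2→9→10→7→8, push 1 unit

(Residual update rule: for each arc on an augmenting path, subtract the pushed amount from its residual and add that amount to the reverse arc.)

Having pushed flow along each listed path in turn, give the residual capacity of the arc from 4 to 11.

Residual capacity of (4,11): 3

after path 1 (2→7→8, push 12): res(4,11)=5
after path 2 (2→1→4→11→8, push 5): res(4,11)=0
after path 3 (2→1→9→10→11→4→6→3→7→8, push 5): res(4,11)=5
after path 4 (2→1→4→11→8, push 2): res(4,11)=3
after path 5 (2→9→10→7→8, push 1): res(4,11)=3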